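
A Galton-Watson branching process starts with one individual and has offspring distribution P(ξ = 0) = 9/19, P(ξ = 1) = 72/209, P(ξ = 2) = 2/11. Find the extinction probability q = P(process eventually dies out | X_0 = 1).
q = 1

Mean offspring μ = 0·9/19 + 1·72/209 + 2·2/11 = 148/209 ≤ 1. For μ ≤ 1 with offspring not concentrated at 1, the Galton-Watson process goes extinct almost surely, so q = 1.
(Algebraic check: The pgf is f(s) = 9/19 + 72/209·s + 2/11·s². The extinction probability q is the smallest fixed point of f in [0, 1]. Setting s = f(s):
  2/11·s² + (72/209 − 1)·s + 9/19 = 0
  2/11·s² − (9/19 + 2/11)·s + 9/19 = 0
which factors as (s − 1)·(2/11·s − 9/19) = 0, giving roots s = 1 and s = (9/19)/(2/11) = 99/38. Since 99/38 ≥ 1, the smallest root in [0, 1] is s = 1.)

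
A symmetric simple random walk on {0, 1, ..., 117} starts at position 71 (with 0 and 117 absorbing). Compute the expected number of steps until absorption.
E[τ | X_0 = 71] = 3266

Let v_k = E[τ | X_0 = k]. Boundary: v_0 = v_117 = 0. Recurrence: v_k = 1 + (v_{k-1} + v_{k+1})/2 for 1 ≤ k ≤ 116. The particular solution to v_k − (v_{k-1} + v_{k+1})/2 = 1 is v_k = −k^2. Adding homogeneous solution A + B k and matching boundaries gives v_k = k (117 − k). Substituting k = 71: v_71 = 71 · 46 = 3266.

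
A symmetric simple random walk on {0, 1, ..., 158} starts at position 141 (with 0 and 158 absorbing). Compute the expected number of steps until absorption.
E[τ | X_0 = 141] = 2397

Let v_k = E[τ | X_0 = k]. Boundary: v_0 = v_158 = 0. Recurrence: v_k = 1 + (v_{k-1} + v_{k+1})/2 for 1 ≤ k ≤ 157. The particular solution to v_k − (v_{k-1} + v_{k+1})/2 = 1 is v_k = −k^2. Adding homogeneous solution A + B k and matching boundaries gives v_k = k (158 − k). Substituting k = 141: v_141 = 141 · 17 = 2397.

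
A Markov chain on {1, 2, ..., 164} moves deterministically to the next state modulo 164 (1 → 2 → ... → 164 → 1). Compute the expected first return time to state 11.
E[T_11 | X_0 = 11] = 164

The chain cycles deterministically, so starting at state 11 it returns in exactly 164 steps. Equivalently, the stationary distribution is uniform π_j = 1/164 for every state j, so by Kac's formula E[T_11] = 1/π_11 = 164.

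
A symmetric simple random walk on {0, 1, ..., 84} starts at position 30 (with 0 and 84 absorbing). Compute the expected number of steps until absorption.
E[τ | X_0 = 30] = 1620

Let v_k = E[τ | X_0 = k]. Boundary: v_0 = v_84 = 0. Recurrence: v_k = 1 + (v_{k-1} + v_{k+1})/2 for 1 ≤ k ≤ 83. The particular solution to v_k − (v_{k-1} + v_{k+1})/2 = 1 is v_k = −k^2. Adding homogeneous solution A + B k and matching boundaries gives v_k = k (84 − k). Substituting k = 30: v_30 = 30 · 54 = 1620.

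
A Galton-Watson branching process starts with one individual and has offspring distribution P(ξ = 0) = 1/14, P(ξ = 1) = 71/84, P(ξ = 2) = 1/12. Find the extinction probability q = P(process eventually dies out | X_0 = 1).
q = 6/7

The pgf is f(s) = 1/14 + 71/84·s + 1/12·s². The extinction probability q is the smallest fixed point of f in [0, 1]. Setting s = f(s):
  1/12·s² + (71/84 − 1)·s + 1/14 = 0
  1/12·s² − (1/14 + 1/12)·s + 1/14 = 0
which factors as (s − 1)·(1/12·s − 1/14) = 0, giving roots s = 1 and s = (1/14)/(1/12) = 6/7.
Mean offspring μ = 71/84 + 2·1/12 = 85/84 > 1 (supercritical), so q < 1. The extinction probability is the smaller root: q = (1/14)/(1/12) = 6/7.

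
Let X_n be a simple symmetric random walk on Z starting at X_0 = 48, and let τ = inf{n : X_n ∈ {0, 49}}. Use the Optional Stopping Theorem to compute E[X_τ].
E[X_τ] = 48

X_n is a martingale and τ is a bounded-mean stopping time (indeed τ is finite a.s. with bounded expectation since the walk is in a bounded region). By the OST, E[X_τ] = E[X_0] = 48. Equivalently: E[X_τ] = 49 · P(hit 49 first) + 0 · P(hit 0 first) = 49 · (48/49) = 48.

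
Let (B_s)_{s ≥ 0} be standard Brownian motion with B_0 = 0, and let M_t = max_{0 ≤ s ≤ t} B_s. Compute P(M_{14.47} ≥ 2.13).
P(M_{14.47} ≥ 2.13) = 2·P(B_{14.47} ≥ 2.13) = 2(1 − Φ(2.13/√14.47)) ≈ 0.5755

By the reflection principle for Brownian motion, P(M_t ≥ a) = 2 · P(B_t ≥ a) for a ≥ 0. Since B_t ~ N(0, t), P(B_t ≥ 2.13) = 1 − Φ(2.13/√t) = 1 − Φ(2.13/√14.47) = 1 − Φ(0.5599). So
  P(M_{14.47} ≥ 2.13) = 2(1 − Φ(0.5599)) ≈ 0.5755.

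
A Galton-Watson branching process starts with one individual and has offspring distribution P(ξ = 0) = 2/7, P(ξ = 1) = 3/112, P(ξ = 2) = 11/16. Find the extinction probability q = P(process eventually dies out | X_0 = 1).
q = 32/77

The pgf is f(s) = 2/7 + 3/112·s + 11/16·s². The extinction probability q is the smallest fixed point of f in [0, 1]. Setting s = f(s):
  11/16·s² + (3/112 − 1)·s + 2/7 = 0
  11/16·s² − (2/7 + 11/16)·s + 2/7 = 0
which factors as (s − 1)·(11/16·s − 2/7) = 0, giving roots s = 1 and s = (2/7)/(11/16) = 32/77.
Mean offspring μ = 3/112 + 2·11/16 = 157/112 > 1 (supercritical), so q < 1. The extinction probability is the smaller root: q = (2/7)/(11/16) = 32/77.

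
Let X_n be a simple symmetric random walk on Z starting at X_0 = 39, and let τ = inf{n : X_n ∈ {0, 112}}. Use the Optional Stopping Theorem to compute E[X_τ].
E[X_τ] = 39

X_n is a martingale and τ is a bounded-mean stopping time (indeed τ is finite a.s. with bounded expectation since the walk is in a bounded region). By the OST, E[X_τ] = E[X_0] = 39. Equivalently: E[X_τ] = 112 · P(hit 112 first) + 0 · P(hit 0 first) = 112 · (39/112) = 39.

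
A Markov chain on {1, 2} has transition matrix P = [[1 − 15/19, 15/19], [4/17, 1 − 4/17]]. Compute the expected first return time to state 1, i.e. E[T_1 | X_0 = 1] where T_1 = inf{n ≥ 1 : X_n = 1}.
E[T_1 | X_0 = 1] = 1/π_1 = 331/76

For an irreducible recurrent Markov chain with stationary distribution π, E[T_i | X_0 = i] = 1/π_i (Kac's formula). Here π_1 = (4/17)/(15/19 + 4/17) = (4/17)/(331/323) = 76/331, so E[T_1 | X_0 = 1] = 1/π_1 = (15/19 + 4/17)/(4/17) = (331/323)/(4/17) = 331/76.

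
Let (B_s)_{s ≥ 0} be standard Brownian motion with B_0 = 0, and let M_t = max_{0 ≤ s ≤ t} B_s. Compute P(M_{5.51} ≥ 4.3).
P(M_{5.51} ≥ 4.3) = 2·P(B_{5.51} ≥ 4.3) = 2(1 − Φ(4.3/√5.51)) ≈ 0.0670

By the reflection principle for Brownian motion, P(M_t ≥ a) = 2 · P(B_t ≥ a) for a ≥ 0. Since B_t ~ N(0, t), P(B_t ≥ 4.3) = 1 − Φ(4.3/√t) = 1 − Φ(4.3/√5.51) = 1 − Φ(1.8319). So
  P(M_{5.51} ≥ 4.3) = 2(1 − Φ(1.8319)) ≈ 0.0670.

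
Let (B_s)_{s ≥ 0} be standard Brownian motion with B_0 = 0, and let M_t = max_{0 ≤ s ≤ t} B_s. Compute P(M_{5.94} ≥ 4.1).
P(M_{5.94} ≥ 4.1) = 2·P(B_{5.94} ≥ 4.1) = 2(1 − Φ(4.1/√5.94)) ≈ 0.0925

By the reflection principle for Brownian motion, P(M_t ≥ a) = 2 · P(B_t ≥ a) for a ≥ 0. Since B_t ~ N(0, t), P(B_t ≥ 4.1) = 1 − Φ(4.1/√t) = 1 − Φ(4.1/√5.94) = 1 − Φ(1.6823). So
  P(M_{5.94} ≥ 4.1) = 2(1 − Φ(1.6823)) ≈ 0.0925.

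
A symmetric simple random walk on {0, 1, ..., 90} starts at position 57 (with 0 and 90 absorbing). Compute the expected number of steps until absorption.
E[τ | X_0 = 57] = 1881

Let v_k = E[τ | X_0 = k]. Boundary: v_0 = v_90 = 0. Recurrence: v_k = 1 + (v_{k-1} + v_{k+1})/2 for 1 ≤ k ≤ 89. The particular solution to v_k − (v_{k-1} + v_{k+1})/2 = 1 is v_k = −k^2. Adding homogeneous solution A + B k and matching boundaries gives v_k = k (90 − k). Substituting k = 57: v_57 = 57 · 33 = 1881.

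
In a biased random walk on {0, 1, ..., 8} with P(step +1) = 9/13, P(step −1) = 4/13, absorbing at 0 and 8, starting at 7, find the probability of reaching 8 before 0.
P(hit 8 before 0) = (1 − (4/9)^7) / (1 − (4/9)^8) = 8579853/8596237

Let u_k denote P(reach 8 before 0 | start at k). Boundary: u_0 = 0, u_8 = 1. Recurrence: u_k = 9/13·u_{k+1} + 4/13·u_{k-1} for 1 ≤ k ≤ 7. Try u_k = A + B·r^k with r = q/p = (4/13)/(9/13) = 4/9. Substitution satisfies the recurrence; boundary conditions give:
  u_k = (1 − r^k) / (1 − r^N) = (1 − (4/9)^7) / (1 − (4/9)^8) = 8579853/8596237.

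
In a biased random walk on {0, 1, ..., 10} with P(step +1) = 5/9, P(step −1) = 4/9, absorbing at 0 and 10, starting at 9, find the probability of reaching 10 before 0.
P(hit 10 before 0) = (1 − (4/5)^9) / (1 − (4/5)^10) = 8454905/8717049

Let u_k denote P(reach 10 before 0 | start at k). Boundary: u_0 = 0, u_10 = 1. Recurrence: u_k = 5/9·u_{k+1} + 4/9·u_{k-1} for 1 ≤ k ≤ 9. Try u_k = A + B·r^k with r = q/p = (4/9)/(5/9) = 4/5. Substitution satisfies the recurrence; boundary conditions give:
  u_k = (1 − r^k) / (1 − r^N) = (1 − (4/5)^9) / (1 − (4/5)^10) = 8454905/8717049.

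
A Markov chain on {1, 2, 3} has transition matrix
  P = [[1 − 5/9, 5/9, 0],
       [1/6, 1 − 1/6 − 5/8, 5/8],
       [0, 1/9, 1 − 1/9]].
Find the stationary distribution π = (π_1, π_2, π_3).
π = (12/277, 40/277, 225/277)

This is a birth-death chain on three states, which satisfies detailed balance: π_1 · P_{12} = π_2 · P_{21} and π_2 · P_{23} = π_3 · P_{32}.
From π_1 · 5/9 = π_2 · 1/6: π_2/π_1 = (5/9)/(1/6) = 10/3.
From π_2 · 5/8 = π_3 · 1/9: π_3/π_2 = (5/8)/(1/9) = 45/8.
Take π_1 proportional to 1; then unnormalized π = (1, 10/3, 75/4). Normalize by dividing by the sum 277/12:
  π = (12/277, 40/277, 225/277).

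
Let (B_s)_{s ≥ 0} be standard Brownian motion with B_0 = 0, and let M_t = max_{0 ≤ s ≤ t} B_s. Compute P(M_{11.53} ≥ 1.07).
P(M_{11.53} ≥ 1.07) = 2·P(B_{11.53} ≥ 1.07) = 2(1 − Φ(1.07/√11.53)) ≈ 0.7527

By the reflection principle for Brownian motion, P(M_t ≥ a) = 2 · P(B_t ≥ a) for a ≥ 0. Since B_t ~ N(0, t), P(B_t ≥ 1.07) = 1 − Φ(1.07/√t) = 1 − Φ(1.07/√11.53) = 1 − Φ(0.3151). So
  P(M_{11.53} ≥ 1.07) = 2(1 − Φ(0.3151)) ≈ 0.7527.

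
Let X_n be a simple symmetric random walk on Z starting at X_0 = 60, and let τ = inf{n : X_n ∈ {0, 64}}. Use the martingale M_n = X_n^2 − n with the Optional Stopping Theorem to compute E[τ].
E[τ] = 240

M_n = X_n^2 − n is a martingale (since E[X_{n+1}^2 | F_n] = X_n^2 + 1). By OST (τ has finite mean in a bounded region), E[M_τ] = E[M_0] = X_0^2 − 0 = 60^2 = 3600. Also E[M_τ] = E[X_τ^2] − E[τ]. The walk exits at 0 or 64, with P(hit 64 first) = 60/64, so E[X_τ^2] = 64^2 · 60/64 + 0 = 3840. Thus E[τ] = E[X_τ^2] − E[M_τ] = 3840 − 3600 = 240 = 60(64 − 60) = 240.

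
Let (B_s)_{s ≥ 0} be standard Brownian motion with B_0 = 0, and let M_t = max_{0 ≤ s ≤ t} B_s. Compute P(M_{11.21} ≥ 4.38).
P(M_{11.21} ≥ 4.38) = 2·P(B_{11.21} ≥ 4.38) = 2(1 − Φ(4.38/√11.21)) ≈ 0.1908

By the reflection principle for Brownian motion, P(M_t ≥ a) = 2 · P(B_t ≥ a) for a ≥ 0. Since B_t ~ N(0, t), P(B_t ≥ 4.38) = 1 − Φ(4.38/√t) = 1 − Φ(4.38/√11.21) = 1 − Φ(1.3082). So
  P(M_{11.21} ≥ 4.38) = 2(1 − Φ(1.3082)) ≈ 0.1908.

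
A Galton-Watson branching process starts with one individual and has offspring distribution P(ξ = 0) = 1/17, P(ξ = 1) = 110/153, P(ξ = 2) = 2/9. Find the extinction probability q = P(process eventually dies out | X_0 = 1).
q = 9/34

The pgf is f(s) = 1/17 + 110/153·s + 2/9·s². The extinction probability q is the smallest fixed point of f in [0, 1]. Setting s = f(s):
  2/9·s² + (110/153 − 1)·s + 1/17 = 0
  2/9·s² − (1/17 + 2/9)·s + 1/17 = 0
which factors as (s − 1)·(2/9·s − 1/17) = 0, giving roots s = 1 and s = (1/17)/(2/9) = 9/34.
Mean offspring μ = 110/153 + 2·2/9 = 178/153 > 1 (supercritical), so q < 1. The extinction probability is the smaller root: q = (1/17)/(2/9) = 9/34.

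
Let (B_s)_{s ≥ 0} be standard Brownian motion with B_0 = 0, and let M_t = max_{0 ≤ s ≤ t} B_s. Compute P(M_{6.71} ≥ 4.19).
P(M_{6.71} ≥ 4.19) = 2·P(B_{6.71} ≥ 4.19) = 2(1 − Φ(4.19/√6.71)) ≈ 0.1058

By the reflection principle for Brownian motion, P(M_t ≥ a) = 2 · P(B_t ≥ a) for a ≥ 0. Since B_t ~ N(0, t), P(B_t ≥ 4.19) = 1 − Φ(4.19/√t) = 1 − Φ(4.19/√6.71) = 1 − Φ(1.6175). So
  P(M_{6.71} ≥ 4.19) = 2(1 − Φ(1.6175)) ≈ 0.1058.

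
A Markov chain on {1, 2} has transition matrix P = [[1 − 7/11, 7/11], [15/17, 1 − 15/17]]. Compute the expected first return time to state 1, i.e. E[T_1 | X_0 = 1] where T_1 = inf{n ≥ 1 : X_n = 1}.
E[T_1 | X_0 = 1] = 1/π_1 = 284/165

For an irreducible recurrent Markov chain with stationary distribution π, E[T_i | X_0 = i] = 1/π_i (Kac's formula). Here π_1 = (15/17)/(7/11 + 15/17) = (15/17)/(284/187) = 165/284, so E[T_1 | X_0 = 1] = 1/π_1 = (7/11 + 15/17)/(15/17) = (284/187)/(15/17) = 284/165.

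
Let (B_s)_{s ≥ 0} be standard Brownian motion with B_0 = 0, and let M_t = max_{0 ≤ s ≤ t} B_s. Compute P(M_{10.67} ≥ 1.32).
P(M_{10.67} ≥ 1.32) = 2·P(B_{10.67} ≥ 1.32) = 2(1 − Φ(1.32/√10.67)) ≈ 0.6861

By the reflection principle for Brownian motion, P(M_t ≥ a) = 2 · P(B_t ≥ a) for a ≥ 0. Since B_t ~ N(0, t), P(B_t ≥ 1.32) = 1 − Φ(1.32/√t) = 1 − Φ(1.32/√10.67) = 1 − Φ(0.4041). So
  P(M_{10.67} ≥ 1.32) = 2(1 − Φ(0.4041)) ≈ 0.6861.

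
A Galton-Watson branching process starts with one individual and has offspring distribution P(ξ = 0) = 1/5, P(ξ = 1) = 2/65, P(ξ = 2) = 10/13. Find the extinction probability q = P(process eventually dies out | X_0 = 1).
q = 13/50

The pgf is f(s) = 1/5 + 2/65·s + 10/13·s². The extinction probability q is the smallest fixed point of f in [0, 1]. Setting s = f(s):
  10/13·s² + (2/65 − 1)·s + 1/5 = 0
  10/13·s² − (1/5 + 10/13)·s + 1/5 = 0
which factors as (s − 1)·(10/13·s − 1/5) = 0, giving roots s = 1 and s = (1/5)/(10/13) = 13/50.
Mean offspring μ = 2/65 + 2·10/13 = 102/65 > 1 (supercritical), so q < 1. The extinction probability is the smaller root: q = (1/5)/(10/13) = 13/50.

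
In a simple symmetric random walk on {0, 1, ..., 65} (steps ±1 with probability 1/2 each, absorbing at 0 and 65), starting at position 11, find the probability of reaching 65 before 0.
P(hit 65 before 0) = 11/65

Let u_k = P(hit 65 before 0 | start at k). Then u_0 = 0, u_65 = 1, and u_k = u_{k-1}/2 + u_{k+1}/2 for 1 ≤ k ≤ 64. This harmonic recurrence is solved by u_k = k/65, giving u_11 = 11/65.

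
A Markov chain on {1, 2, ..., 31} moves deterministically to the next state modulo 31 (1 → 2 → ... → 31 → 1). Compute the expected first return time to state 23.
E[T_23 | X_0 = 23] = 31

The chain cycles deterministically, so starting at state 23 it returns in exactly 31 steps. Equivalently, the stationary distribution is uniform π_j = 1/31 for every state j, so by Kac's formula E[T_23] = 1/π_23 = 31.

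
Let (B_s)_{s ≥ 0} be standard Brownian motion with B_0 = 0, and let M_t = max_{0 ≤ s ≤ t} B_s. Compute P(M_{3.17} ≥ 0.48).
P(M_{3.17} ≥ 0.48) = 2·P(B_{3.17} ≥ 0.48) = 2(1 − Φ(0.48/√3.17)) ≈ 0.7875

By the reflection principle for Brownian motion, P(M_t ≥ a) = 2 · P(B_t ≥ a) for a ≥ 0. Since B_t ~ N(0, t), P(B_t ≥ 0.48) = 1 − Φ(0.48/√t) = 1 − Φ(0.48/√3.17) = 1 − Φ(0.2696). So
  P(M_{3.17} ≥ 0.48) = 2(1 − Φ(0.2696)) ≈ 0.7875.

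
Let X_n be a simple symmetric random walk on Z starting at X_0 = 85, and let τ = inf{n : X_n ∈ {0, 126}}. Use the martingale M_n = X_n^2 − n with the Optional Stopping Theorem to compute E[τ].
E[τ] = 3485

M_n = X_n^2 − n is a martingale (since E[X_{n+1}^2 | F_n] = X_n^2 + 1). By OST (τ has finite mean in a bounded region), E[M_τ] = E[M_0] = X_0^2 − 0 = 85^2 = 7225. Also E[M_τ] = E[X_τ^2] − E[τ]. The walk exits at 0 or 126, with P(hit 126 first) = 85/126, so E[X_τ^2] = 126^2 · 85/126 + 0 = 10710. Thus E[τ] = E[X_τ^2] − E[M_τ] = 10710 − 7225 = 3485 = 85(126 − 85) = 3485.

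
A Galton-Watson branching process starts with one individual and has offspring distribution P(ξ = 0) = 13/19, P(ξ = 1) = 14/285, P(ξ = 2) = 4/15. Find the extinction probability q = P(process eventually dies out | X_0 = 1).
q = 1

Mean offspring μ = 0·13/19 + 1·14/285 + 2·4/15 = 166/285 ≤ 1. For μ ≤ 1 with offspring not concentrated at 1, the Galton-Watson process goes extinct almost surely, so q = 1.
(Algebraic check: The pgf is f(s) = 13/19 + 14/285·s + 4/15·s². The extinction probability q is the smallest fixed point of f in [0, 1]. Setting s = f(s):
  4/15·s² + (14/285 − 1)·s + 13/19 = 0
  4/15·s² − (13/19 + 4/15)·s + 13/19 = 0
which factors as (s − 1)·(4/15·s − 13/19) = 0, giving roots s = 1 and s = (13/19)/(4/15) = 195/76. Since 195/76 ≥ 1, the smallest root in [0, 1] is s = 1.)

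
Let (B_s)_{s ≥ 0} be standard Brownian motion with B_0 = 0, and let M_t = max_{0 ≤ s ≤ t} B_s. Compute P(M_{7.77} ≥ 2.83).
P(M_{7.77} ≥ 2.83) = 2·P(B_{7.77} ≥ 2.83) = 2(1 − Φ(2.83/√7.77)) ≈ 0.3100

By the reflection principle for Brownian motion, P(M_t ≥ a) = 2 · P(B_t ≥ a) for a ≥ 0. Since B_t ~ N(0, t), P(B_t ≥ 2.83) = 1 − Φ(2.83/√t) = 1 − Φ(2.83/√7.77) = 1 − Φ(1.0153). So
  P(M_{7.77} ≥ 2.83) = 2(1 − Φ(1.0153)) ≈ 0.3100.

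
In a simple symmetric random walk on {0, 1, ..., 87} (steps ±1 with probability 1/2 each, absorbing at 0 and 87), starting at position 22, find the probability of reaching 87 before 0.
P(hit 87 before 0) = 22/87

Let u_k = P(hit 87 before 0 | start at k). Then u_0 = 0, u_87 = 1, and u_k = u_{k-1}/2 + u_{k+1}/2 for 1 ≤ k ≤ 86. This harmonic recurrence is solved by u_k = k/87, giving u_22 = 22/87.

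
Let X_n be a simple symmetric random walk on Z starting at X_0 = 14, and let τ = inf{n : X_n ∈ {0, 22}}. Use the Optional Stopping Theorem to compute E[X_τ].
E[X_τ] = 14

X_n is a martingale and τ is a bounded-mean stopping time (indeed τ is finite a.s. with bounded expectation since the walk is in a bounded region). By the OST, E[X_τ] = E[X_0] = 14. Equivalently: E[X_τ] = 22 · P(hit 22 first) + 0 · P(hit 0 first) = 22 · (14/22) = 14.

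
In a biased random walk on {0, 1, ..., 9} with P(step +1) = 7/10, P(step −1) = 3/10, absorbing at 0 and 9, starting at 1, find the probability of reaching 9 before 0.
P(hit 9 before 0) = (1 − (3/7)^1) / (1 − (3/7)^9) = 5764801/10083481

Let u_k denote P(reach 9 before 0 | start at k). Boundary: u_0 = 0, u_9 = 1. Recurrence: u_k = 7/10·u_{k+1} + 3/10·u_{k-1} for 1 ≤ k ≤ 8. Try u_k = A + B·r^k with r = q/p = (3/10)/(7/10) = 3/7. Substitution satisfies the recurrence; boundary conditions give:
  u_k = (1 − r^k) / (1 − r^N) = (1 − (3/7)^1) / (1 − (3/7)^9) = 5764801/10083481.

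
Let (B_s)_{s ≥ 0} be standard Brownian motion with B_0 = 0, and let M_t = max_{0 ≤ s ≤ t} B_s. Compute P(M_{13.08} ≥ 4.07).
P(M_{13.08} ≥ 4.07) = 2·P(B_{13.08} ≥ 4.07) = 2(1 − Φ(4.07/√13.08)) ≈ 0.2604

By the reflection principle for Brownian motion, P(M_t ≥ a) = 2 · P(B_t ≥ a) for a ≥ 0. Since B_t ~ N(0, t), P(B_t ≥ 4.07) = 1 − Φ(4.07/√t) = 1 − Φ(4.07/√13.08) = 1 − Φ(1.1254). So
  P(M_{13.08} ≥ 4.07) = 2(1 − Φ(1.1254)) ≈ 0.2604.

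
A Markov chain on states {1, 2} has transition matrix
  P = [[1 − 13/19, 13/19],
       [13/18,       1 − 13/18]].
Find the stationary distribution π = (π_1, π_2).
π_1 = 19/37, π_2 = 18/37

Solve πP = π with π_1 + π_2 = 1. From πP = π: π_1 · (1 − 13/19) + π_2 · 13/18 = π_1 ⇒ π_2 · 13/18 = π_1 · 13/19 ⇒ π_2/π_1 = (13/19)/(13/18) = 18/19. Together with π_1 + π_2 = 1:
  π_1 = (13/18)/(13/19 + 13/18) = (13/18)/(481/342) = 19/37,
  π_2 = (13/19)/(13/19 + 13/18) = (13/19)/(481/342) = 18/37.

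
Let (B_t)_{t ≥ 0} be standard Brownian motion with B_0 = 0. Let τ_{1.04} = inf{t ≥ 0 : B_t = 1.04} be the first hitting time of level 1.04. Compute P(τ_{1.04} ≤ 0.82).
P(τ_{1.04} ≤ 0.82) = 2(1 − Φ(1.04/√0.82)) = 2(1 − Φ(1.1485)) ≈ 0.2508

By the reflection principle for standard BM, P(τ_b ≤ t) = 2 · P(B_t ≥ b). Since B_t ~ N(0, t), P(B_t ≥ 1.04) = 1 − Φ(1.04/√t) = 1 − Φ(1.04/√0.82) = 1 − Φ(1.1485) ≈ 0.12538. Doubling: P(τ_{1.04} ≤ 0.82) ≈ 2 · 0.12538 = 0.25076 ≈ 0.2508.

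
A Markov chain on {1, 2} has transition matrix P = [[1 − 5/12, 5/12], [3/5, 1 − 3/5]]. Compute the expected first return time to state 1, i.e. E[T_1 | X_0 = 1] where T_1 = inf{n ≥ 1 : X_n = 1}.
E[T_1 | X_0 = 1] = 1/π_1 = 61/36

For an irreducible recurrent Markov chain with stationary distribution π, E[T_i | X_0 = i] = 1/π_i (Kac's formula). Here π_1 = (3/5)/(5/12 + 3/5) = (3/5)/(61/60) = 36/61, so E[T_1 | X_0 = 1] = 1/π_1 = (5/12 + 3/5)/(3/5) = (61/60)/(3/5) = 61/36.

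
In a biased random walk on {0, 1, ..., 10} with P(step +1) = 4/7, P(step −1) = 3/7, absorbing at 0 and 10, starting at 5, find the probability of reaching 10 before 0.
P(hit 10 before 0) = (1 − (3/4)^5) / (1 − (3/4)^10) = 1024/1267

Let u_k denote P(reach 10 before 0 | start at k). Boundary: u_0 = 0, u_10 = 1. Recurrence: u_k = 4/7·u_{k+1} + 3/7·u_{k-1} for 1 ≤ k ≤ 9. Try u_k = A + B·r^k with r = q/p = (3/7)/(4/7) = 3/4. Substitution satisfies the recurrence; boundary conditions give:
  u_k = (1 − r^k) / (1 − r^N) = (1 − (3/4)^5) / (1 − (3/4)^10) = 1024/1267.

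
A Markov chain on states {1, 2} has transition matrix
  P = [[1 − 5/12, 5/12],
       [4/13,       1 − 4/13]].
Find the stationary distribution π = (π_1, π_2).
π_1 = 48/113, π_2 = 65/113

Solve πP = π with π_1 + π_2 = 1. From πP = π: π_1 · (1 − 5/12) + π_2 · 4/13 = π_1 ⇒ π_2 · 4/13 = π_1 · 5/12 ⇒ π_2/π_1 = (5/12)/(4/13) = 65/48. Together with π_1 + π_2 = 1:
  π_1 = (4/13)/(5/12 + 4/13) = (4/13)/(113/156) = 48/113,
  π_2 = (5/12)/(5/12 + 4/13) = (5/12)/(113/156) = 65/113.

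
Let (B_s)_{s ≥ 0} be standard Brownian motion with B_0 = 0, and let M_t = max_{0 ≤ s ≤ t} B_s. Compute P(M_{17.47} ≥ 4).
P(M_{17.47} ≥ 4) = 2·P(B_{17.47} ≥ 4) = 2(1 − Φ(4/√17.47)) ≈ 0.3386

By the reflection principle for Brownian motion, P(M_t ≥ a) = 2 · P(B_t ≥ a) for a ≥ 0. Since B_t ~ N(0, t), P(B_t ≥ 4) = 1 − Φ(4/√t) = 1 − Φ(4/√17.47) = 1 − Φ(0.9570). So
  P(M_{17.47} ≥ 4) = 2(1 − Φ(0.9570)) ≈ 0.3386.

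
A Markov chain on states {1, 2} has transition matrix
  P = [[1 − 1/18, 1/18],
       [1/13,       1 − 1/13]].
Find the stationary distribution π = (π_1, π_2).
π_1 = 18/31, π_2 = 13/31

Solve πP = π with π_1 + π_2 = 1. From πP = π: π_1 · (1 − 1/18) + π_2 · 1/13 = π_1 ⇒ π_2 · 1/13 = π_1 · 1/18 ⇒ π_2/π_1 = (1/18)/(1/13) = 13/18. Together with π_1 + π_2 = 1:
  π_1 = (1/13)/(1/18 + 1/13) = (1/13)/(31/234) = 18/31,
  π_2 = (1/18)/(1/18 + 1/13) = (1/18)/(31/234) = 13/31.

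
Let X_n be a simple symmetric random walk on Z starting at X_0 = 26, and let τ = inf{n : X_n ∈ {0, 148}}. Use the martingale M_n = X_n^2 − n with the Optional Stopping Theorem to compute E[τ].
E[τ] = 3172

M_n = X_n^2 − n is a martingale (since E[X_{n+1}^2 | F_n] = X_n^2 + 1). By OST (τ has finite mean in a bounded region), E[M_τ] = E[M_0] = X_0^2 − 0 = 26^2 = 676. Also E[M_τ] = E[X_τ^2] − E[τ]. The walk exits at 0 or 148, with P(hit 148 first) = 26/148, so E[X_τ^2] = 148^2 · 26/148 + 0 = 3848. Thus E[τ] = E[X_τ^2] − E[M_τ] = 3848 − 676 = 3172 = 26(148 − 26) = 3172.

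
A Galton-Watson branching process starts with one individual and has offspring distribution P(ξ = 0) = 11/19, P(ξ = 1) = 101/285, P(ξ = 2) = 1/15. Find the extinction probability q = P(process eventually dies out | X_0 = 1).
q = 1

Mean offspring μ = 0·11/19 + 1·101/285 + 2·1/15 = 139/285 ≤ 1. For μ ≤ 1 with offspring not concentrated at 1, the Galton-Watson process goes extinct almost surely, so q = 1.
(Algebraic check: The pgf is f(s) = 11/19 + 101/285·s + 1/15·s². The extinction probability q is the smallest fixed point of f in [0, 1]. Setting s = f(s):
  1/15·s² + (101/285 − 1)·s + 11/19 = 0
  1/15·s² − (11/19 + 1/15)·s + 11/19 = 0
which factors as (s − 1)·(1/15·s − 11/19) = 0, giving roots s = 1 and s = (11/19)/(1/15) = 165/19. Since 165/19 ≥ 1, the smallest root in [0, 1] is s = 1.)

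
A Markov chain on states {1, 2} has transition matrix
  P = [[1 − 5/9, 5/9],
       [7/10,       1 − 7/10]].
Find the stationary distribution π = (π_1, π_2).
π_1 = 63/113, π_2 = 50/113

Solve πP = π with π_1 + π_2 = 1. From πP = π: π_1 · (1 − 5/9) + π_2 · 7/10 = π_1 ⇒ π_2 · 7/10 = π_1 · 5/9 ⇒ π_2/π_1 = (5/9)/(7/10) = 50/63. Together with π_1 + π_2 = 1:
  π_1 = (7/10)/(5/9 + 7/10) = (7/10)/(113/90) = 63/113,
  π_2 = (5/9)/(5/9 + 7/10) = (5/9)/(113/90) = 50/113.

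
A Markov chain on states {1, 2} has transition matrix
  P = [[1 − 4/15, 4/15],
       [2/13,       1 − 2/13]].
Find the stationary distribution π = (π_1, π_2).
π_1 = 15/41, π_2 = 26/41

Solve πP = π with π_1 + π_2 = 1. From πP = π: π_1 · (1 − 4/15) + π_2 · 2/13 = π_1 ⇒ π_2 · 2/13 = π_1 · 4/15 ⇒ π_2/π_1 = (4/15)/(2/13) = 26/15. Together with π_1 + π_2 = 1:
  π_1 = (2/13)/(4/15 + 2/13) = (2/13)/(82/195) = 15/41,
  π_2 = (4/15)/(4/15 + 2/13) = (4/15)/(82/195) = 26/41.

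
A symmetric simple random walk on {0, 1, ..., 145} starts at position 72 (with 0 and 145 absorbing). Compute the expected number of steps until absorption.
E[τ | X_0 = 72] = 5256

Let v_k = E[τ | X_0 = k]. Boundary: v_0 = v_145 = 0. Recurrence: v_k = 1 + (v_{k-1} + v_{k+1})/2 for 1 ≤ k ≤ 144. The particular solution to v_k − (v_{k-1} + v_{k+1})/2 = 1 is v_k = −k^2. Adding homogeneous solution A + B k and matching boundaries gives v_k = k (145 − k). Substituting k = 72: v_72 = 72 · 73 = 5256.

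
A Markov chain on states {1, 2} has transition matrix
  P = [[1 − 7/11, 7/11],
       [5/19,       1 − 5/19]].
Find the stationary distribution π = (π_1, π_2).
π_1 = 55/188, π_2 = 133/188

Solve πP = π with π_1 + π_2 = 1. From πP = π: π_1 · (1 − 7/11) + π_2 · 5/19 = π_1 ⇒ π_2 · 5/19 = π_1 · 7/11 ⇒ π_2/π_1 = (7/11)/(5/19) = 133/55. Together with π_1 + π_2 = 1:
  π_1 = (5/19)/(7/11 + 5/19) = (5/19)/(188/209) = 55/188,
  π_2 = (7/11)/(7/11 + 5/19) = (7/11)/(188/209) = 133/188.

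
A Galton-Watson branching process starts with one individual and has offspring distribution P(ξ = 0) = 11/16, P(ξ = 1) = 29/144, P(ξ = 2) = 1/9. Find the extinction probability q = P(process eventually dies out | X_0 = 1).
q = 1

Mean offspring μ = 0·11/16 + 1·29/144 + 2·1/9 = 61/144 ≤ 1. For μ ≤ 1 with offspring not concentrated at 1, the Galton-Watson process goes extinct almost surely, so q = 1.
(Algebraic check: The pgf is f(s) = 11/16 + 29/144·s + 1/9·s². The extinction probability q is the smallest fixed point of f in [0, 1]. Setting s = f(s):
  1/9·s² + (29/144 − 1)·s + 11/16 = 0
  1/9·s² − (11/16 + 1/9)·s + 11/16 = 0
which factors as (s − 1)·(1/9·s − 11/16) = 0, giving roots s = 1 and s = (11/16)/(1/9) = 99/16. Since 99/16 ≥ 1, the smallest root in [0, 1] is s = 1.)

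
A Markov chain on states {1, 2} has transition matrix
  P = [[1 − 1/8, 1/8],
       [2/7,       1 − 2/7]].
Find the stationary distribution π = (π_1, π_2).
π_1 = 16/23, π_2 = 7/23

Solve πP = π with π_1 + π_2 = 1. From πP = π: π_1 · (1 − 1/8) + π_2 · 2/7 = π_1 ⇒ π_2 · 2/7 = π_1 · 1/8 ⇒ π_2/π_1 = (1/8)/(2/7) = 7/16. Together with π_1 + π_2 = 1:
  π_1 = (2/7)/(1/8 + 2/7) = (2/7)/(23/56) = 16/23,
  π_2 = (1/8)/(1/8 + 2/7) = (1/8)/(23/56) = 7/23.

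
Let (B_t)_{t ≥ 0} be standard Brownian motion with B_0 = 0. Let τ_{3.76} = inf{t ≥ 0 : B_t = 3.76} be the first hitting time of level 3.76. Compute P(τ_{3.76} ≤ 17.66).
P(τ_{3.76} ≤ 17.66) = 2(1 − Φ(3.76/√17.66)) = 2(1 − Φ(0.8947)) ≈ 0.3709

By the reflection principle for standard BM, P(τ_b ≤ t) = 2 · P(B_t ≥ b). Since B_t ~ N(0, t), P(B_t ≥ 3.76) = 1 − Φ(3.76/√t) = 1 − Φ(3.76/√17.66) = 1 − Φ(0.8947) ≈ 0.18547. Doubling: P(τ_{3.76} ≤ 17.66) ≈ 2 · 0.18547 = 0.37094 ≈ 0.3709.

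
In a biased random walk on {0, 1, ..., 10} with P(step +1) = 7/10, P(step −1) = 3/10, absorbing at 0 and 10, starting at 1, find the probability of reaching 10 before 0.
P(hit 10 before 0) = (1 − (3/7)^1) / (1 − (3/7)^10) = 40353607/70604050

Let u_k denote P(reach 10 before 0 | start at k). Boundary: u_0 = 0, u_10 = 1. Recurrence: u_k = 7/10·u_{k+1} + 3/10·u_{k-1} for 1 ≤ k ≤ 9. Try u_k = A + B·r^k with r = q/p = (3/10)/(7/10) = 3/7. Substitution satisfies the recurrence; boundary conditions give:
  u_k = (1 − r^k) / (1 − r^N) = (1 − (3/7)^1) / (1 − (3/7)^10) = 40353607/70604050.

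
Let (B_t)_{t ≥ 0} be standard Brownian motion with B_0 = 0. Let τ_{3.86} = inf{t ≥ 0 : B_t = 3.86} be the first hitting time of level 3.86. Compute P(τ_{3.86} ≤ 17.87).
P(τ_{3.86} ≤ 17.87) = 2(1 − Φ(3.86/√17.87)) = 2(1 − Φ(0.9131)) ≈ 0.3612

By the reflection principle for standard BM, P(τ_b ≤ t) = 2 · P(B_t ≥ b). Since B_t ~ N(0, t), P(B_t ≥ 3.86) = 1 − Φ(3.86/√t) = 1 − Φ(3.86/√17.87) = 1 − Φ(0.9131) ≈ 0.18059. Doubling: P(τ_{3.86} ≤ 17.87) ≈ 2 · 0.18059 = 0.36118 ≈ 0.3612.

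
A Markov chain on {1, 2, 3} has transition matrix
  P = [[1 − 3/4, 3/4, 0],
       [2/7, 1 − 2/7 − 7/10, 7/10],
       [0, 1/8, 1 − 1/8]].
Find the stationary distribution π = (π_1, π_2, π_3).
π = (40/733, 105/733, 588/733)

This is a birth-death chain on three states, which satisfies detailed balance: π_1 · P_{12} = π_2 · P_{21} and π_2 · P_{23} = π_3 · P_{32}.
From π_1 · 3/4 = π_2 · 2/7: π_2/π_1 = (3/4)/(2/7) = 21/8.
From π_2 · 7/10 = π_3 · 1/8: π_3/π_2 = (7/10)/(1/8) = 28/5.
Take π_1 proportional to 1; then unnormalized π = (1, 21/8, 147/10). Normalize by dividing by the sum 733/40:
  π = (40/733, 105/733, 588/733).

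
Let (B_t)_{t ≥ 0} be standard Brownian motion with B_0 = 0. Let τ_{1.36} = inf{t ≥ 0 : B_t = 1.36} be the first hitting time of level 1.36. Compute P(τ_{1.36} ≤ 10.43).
P(τ_{1.36} ≤ 10.43) = 2(1 − Φ(1.36/√10.43)) = 2(1 − Φ(0.4211)) ≈ 0.6737

By the reflection principle for standard BM, P(τ_b ≤ t) = 2 · P(B_t ≥ b). Since B_t ~ N(0, t), P(B_t ≥ 1.36) = 1 − Φ(1.36/√t) = 1 − Φ(1.36/√10.43) = 1 − Φ(0.4211) ≈ 0.33684. Doubling: P(τ_{1.36} ≤ 10.43) ≈ 2 · 0.33684 = 0.67368 ≈ 0.6737.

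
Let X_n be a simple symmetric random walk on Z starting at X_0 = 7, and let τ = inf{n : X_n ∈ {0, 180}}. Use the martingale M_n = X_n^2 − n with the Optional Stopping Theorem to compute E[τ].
E[τ] = 1211

M_n = X_n^2 − n is a martingale (since E[X_{n+1}^2 | F_n] = X_n^2 + 1). By OST (τ has finite mean in a bounded region), E[M_τ] = E[M_0] = X_0^2 − 0 = 7^2 = 49. Also E[M_τ] = E[X_τ^2] − E[τ]. The walk exits at 0 or 180, with P(hit 180 first) = 7/180, so E[X_τ^2] = 180^2 · 7/180 + 0 = 1260. Thus E[τ] = E[X_τ^2] − E[M_τ] = 1260 − 49 = 1211 = 7(180 − 7) = 1211.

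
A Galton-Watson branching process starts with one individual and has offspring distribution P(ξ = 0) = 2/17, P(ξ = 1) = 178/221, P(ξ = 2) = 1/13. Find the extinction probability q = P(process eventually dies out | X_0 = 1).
q = 1

Mean offspring μ = 0·2/17 + 1·178/221 + 2·1/13 = 212/221 ≤ 1. For μ ≤ 1 with offspring not concentrated at 1, the Galton-Watson process goes extinct almost surely, so q = 1.
(Algebraic check: The pgf is f(s) = 2/17 + 178/221·s + 1/13·s². The extinction probability q is the smallest fixed point of f in [0, 1]. Setting s = f(s):
  1/13·s² + (178/221 − 1)·s + 2/17 = 0
  1/13·s² − (2/17 + 1/13)·s + 2/17 = 0
which factors as (s − 1)·(1/13·s − 2/17) = 0, giving roots s = 1 and s = (2/17)/(1/13) = 26/17. Since 26/17 ≥ 1, the smallest root in [0, 1] is s = 1.)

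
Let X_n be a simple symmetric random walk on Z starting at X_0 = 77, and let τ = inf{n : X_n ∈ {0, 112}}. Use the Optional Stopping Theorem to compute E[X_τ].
E[X_τ] = 77

X_n is a martingale and τ is a bounded-mean stopping time (indeed τ is finite a.s. with bounded expectation since the walk is in a bounded region). By the OST, E[X_τ] = E[X_0] = 77. Equivalently: E[X_τ] = 112 · P(hit 112 first) + 0 · P(hit 0 first) = 112 · (77/112) = 77.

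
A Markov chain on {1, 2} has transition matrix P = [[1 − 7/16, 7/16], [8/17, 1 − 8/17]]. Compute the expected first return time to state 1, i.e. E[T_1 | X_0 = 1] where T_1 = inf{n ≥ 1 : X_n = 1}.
E[T_1 | X_0 = 1] = 1/π_1 = 247/128

For an irreducible recurrent Markov chain with stationary distribution π, E[T_i | X_0 = i] = 1/π_i (Kac's formula). Here π_1 = (8/17)/(7/16 + 8/17) = (8/17)/(247/272) = 128/247, so E[T_1 | X_0 = 1] = 1/π_1 = (7/16 + 8/17)/(8/17) = (247/272)/(8/17) = 247/128.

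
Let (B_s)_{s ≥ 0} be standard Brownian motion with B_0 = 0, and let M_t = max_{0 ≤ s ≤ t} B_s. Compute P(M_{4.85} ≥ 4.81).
P(M_{4.85} ≥ 4.81) = 2·P(B_{4.85} ≥ 4.81) = 2(1 − Φ(4.81/√4.85)) ≈ 0.0290

By the reflection principle for Brownian motion, P(M_t ≥ a) = 2 · P(B_t ≥ a) for a ≥ 0. Since B_t ~ N(0, t), P(B_t ≥ 4.81) = 1 − Φ(4.81/√t) = 1 − Φ(4.81/√4.85) = 1 − Φ(2.1841). So
  P(M_{4.85} ≥ 4.81) = 2(1 − Φ(2.1841)) ≈ 0.0290.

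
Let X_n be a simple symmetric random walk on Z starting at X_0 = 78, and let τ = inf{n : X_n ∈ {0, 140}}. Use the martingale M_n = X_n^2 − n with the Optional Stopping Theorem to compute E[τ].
E[τ] = 4836

M_n = X_n^2 − n is a martingale (since E[X_{n+1}^2 | F_n] = X_n^2 + 1). By OST (τ has finite mean in a bounded region), E[M_τ] = E[M_0] = X_0^2 − 0 = 78^2 = 6084. Also E[M_τ] = E[X_τ^2] − E[τ]. The walk exits at 0 or 140, with P(hit 140 first) = 78/140, so E[X_τ^2] = 140^2 · 78/140 + 0 = 10920. Thus E[τ] = E[X_τ^2] − E[M_τ] = 10920 − 6084 = 4836 = 78(140 − 78) = 4836.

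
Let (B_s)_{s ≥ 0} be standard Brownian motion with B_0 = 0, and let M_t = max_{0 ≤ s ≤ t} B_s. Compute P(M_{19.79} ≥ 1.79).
P(M_{19.79} ≥ 1.79) = 2·P(B_{19.79} ≥ 1.79) = 2(1 − Φ(1.79/√19.79)) ≈ 0.6874

By the reflection principle for Brownian motion, P(M_t ≥ a) = 2 · P(B_t ≥ a) for a ≥ 0. Since B_t ~ N(0, t), P(B_t ≥ 1.79) = 1 − Φ(1.79/√t) = 1 − Φ(1.79/√19.79) = 1 − Φ(0.4024). So
  P(M_{19.79} ≥ 1.79) = 2(1 − Φ(0.4024)) ≈ 0.6874.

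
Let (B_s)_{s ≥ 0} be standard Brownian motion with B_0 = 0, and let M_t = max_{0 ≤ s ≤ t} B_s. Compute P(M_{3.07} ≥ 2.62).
P(M_{3.07} ≥ 2.62) = 2·P(B_{3.07} ≥ 2.62) = 2(1 − Φ(2.62/√3.07)) ≈ 0.1348

By the reflection principle for Brownian motion, P(M_t ≥ a) = 2 · P(B_t ≥ a) for a ≥ 0. Since B_t ~ N(0, t), P(B_t ≥ 2.62) = 1 − Φ(2.62/√t) = 1 − Φ(2.62/√3.07) = 1 − Φ(1.4953). So
  P(M_{3.07} ≥ 2.62) = 2(1 − Φ(1.4953)) ≈ 0.1348.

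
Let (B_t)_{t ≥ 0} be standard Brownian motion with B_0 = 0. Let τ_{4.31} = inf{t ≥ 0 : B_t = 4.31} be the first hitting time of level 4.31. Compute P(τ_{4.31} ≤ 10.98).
P(τ_{4.31} ≤ 10.98) = 2(1 − Φ(4.31/√10.98)) = 2(1 − Φ(1.3007)) ≈ 0.1934

By the reflection principle for standard BM, P(τ_b ≤ t) = 2 · P(B_t ≥ b). Since B_t ~ N(0, t), P(B_t ≥ 4.31) = 1 − Φ(4.31/√t) = 1 − Φ(4.31/√10.98) = 1 − Φ(1.3007) ≈ 0.09668. Doubling: P(τ_{4.31} ≤ 10.98) ≈ 2 · 0.09668 = 0.19336 ≈ 0.1934.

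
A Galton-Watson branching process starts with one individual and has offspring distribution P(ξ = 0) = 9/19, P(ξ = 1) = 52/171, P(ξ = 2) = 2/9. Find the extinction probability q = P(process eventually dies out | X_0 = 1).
q = 1

Mean offspring μ = 0·9/19 + 1·52/171 + 2·2/9 = 128/171 ≤ 1. For μ ≤ 1 with offspring not concentrated at 1, the Galton-Watson process goes extinct almost surely, so q = 1.
(Algebraic check: The pgf is f(s) = 9/19 + 52/171·s + 2/9·s². The extinction probability q is the smallest fixed point of f in [0, 1]. Setting s = f(s):
  2/9·s² + (52/171 − 1)·s + 9/19 = 0
  2/9·s² − (9/19 + 2/9)·s + 9/19 = 0
which factors as (s − 1)·(2/9·s − 9/19) = 0, giving roots s = 1 and s = (9/19)/(2/9) = 81/38. Since 81/38 ≥ 1, the smallest root in [0, 1] is s = 1.)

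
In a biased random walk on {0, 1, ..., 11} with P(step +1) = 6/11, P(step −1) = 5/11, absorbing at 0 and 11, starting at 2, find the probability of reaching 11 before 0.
P(hit 11 before 0) = (1 − (5/6)^2) / (1 − (5/6)^11) = 110854656/313968931

Let u_k denote P(reach 11 before 0 | start at k). Boundary: u_0 = 0, u_11 = 1. Recurrence: u_k = 6/11·u_{k+1} + 5/11·u_{k-1} for 1 ≤ k ≤ 10. Try u_k = A + B·r^k with r = q/p = (5/11)/(6/11) = 5/6. Substitution satisfies the recurrence; boundary conditions give:
  u_k = (1 − r^k) / (1 − r^N) = (1 − (5/6)^2) / (1 − (5/6)^11) = 110854656/313968931.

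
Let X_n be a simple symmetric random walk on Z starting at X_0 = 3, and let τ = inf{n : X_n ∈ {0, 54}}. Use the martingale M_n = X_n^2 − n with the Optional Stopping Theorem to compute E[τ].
E[τ] = 153

M_n = X_n^2 − n is a martingale (since E[X_{n+1}^2 | F_n] = X_n^2 + 1). By OST (τ has finite mean in a bounded region), E[M_τ] = E[M_0] = X_0^2 − 0 = 3^2 = 9. Also E[M_τ] = E[X_τ^2] − E[τ]. The walk exits at 0 or 54, with P(hit 54 first) = 3/54, so E[X_τ^2] = 54^2 · 3/54 + 0 = 162. Thus E[τ] = E[X_τ^2] − E[M_τ] = 162 − 9 = 153 = 3(54 − 3) = 153.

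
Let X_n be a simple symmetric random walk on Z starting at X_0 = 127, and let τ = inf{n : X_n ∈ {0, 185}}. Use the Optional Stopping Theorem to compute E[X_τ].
E[X_τ] = 127

X_n is a martingale and τ is a bounded-mean stopping time (indeed τ is finite a.s. with bounded expectation since the walk is in a bounded region). By the OST, E[X_τ] = E[X_0] = 127. Equivalently: E[X_τ] = 185 · P(hit 185 first) + 0 · P(hit 0 first) = 185 · (127/185) = 127.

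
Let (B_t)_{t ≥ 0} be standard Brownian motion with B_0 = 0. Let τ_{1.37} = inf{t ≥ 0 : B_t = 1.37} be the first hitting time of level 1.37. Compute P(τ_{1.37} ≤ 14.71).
P(τ_{1.37} ≤ 14.71) = 2(1 − Φ(1.37/√14.71)) = 2(1 − Φ(0.3572)) ≈ 0.7209

By the reflection principle for standard BM, P(τ_b ≤ t) = 2 · P(B_t ≥ b). Since B_t ~ N(0, t), P(B_t ≥ 1.37) = 1 − Φ(1.37/√t) = 1 − Φ(1.37/√14.71) = 1 − Φ(0.3572) ≈ 0.36047. Doubling: P(τ_{1.37} ≤ 14.71) ≈ 2 · 0.36047 = 0.72094 ≈ 0.7209.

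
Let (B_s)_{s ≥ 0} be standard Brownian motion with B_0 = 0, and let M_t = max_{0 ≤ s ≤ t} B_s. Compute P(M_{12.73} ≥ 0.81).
P(M_{12.73} ≥ 0.81) = 2·P(B_{12.73} ≥ 0.81) = 2(1 − Φ(0.81/√12.73)) ≈ 0.8204

By the reflection principle for Brownian motion, P(M_t ≥ a) = 2 · P(B_t ≥ a) for a ≥ 0. Since B_t ~ N(0, t), P(B_t ≥ 0.81) = 1 − Φ(0.81/√t) = 1 − Φ(0.81/√12.73) = 1 − Φ(0.2270). So
  P(M_{12.73} ≥ 0.81) = 2(1 − Φ(0.2270)) ≈ 0.8204.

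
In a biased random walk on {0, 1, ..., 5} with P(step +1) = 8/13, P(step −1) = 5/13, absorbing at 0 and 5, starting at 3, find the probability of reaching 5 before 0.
P(hit 5 before 0) = (1 − (5/8)^3) / (1 − (5/8)^5) = 8256/9881

Let u_k denote P(reach 5 before 0 | start at k). Boundary: u_0 = 0, u_5 = 1. Recurrence: u_k = 8/13·u_{k+1} + 5/13·u_{k-1} for 1 ≤ k ≤ 4. Try u_k = A + B·r^k with r = q/p = (5/13)/(8/13) = 5/8. Substitution satisfies the recurrence; boundary conditions give:
  u_k = (1 − r^k) / (1 − r^N) = (1 − (5/8)^3) / (1 − (5/8)^5) = 8256/9881.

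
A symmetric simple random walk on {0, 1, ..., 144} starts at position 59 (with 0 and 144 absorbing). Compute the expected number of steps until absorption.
E[τ | X_0 = 59] = 5015

Let v_k = E[τ | X_0 = k]. Boundary: v_0 = v_144 = 0. Recurrence: v_k = 1 + (v_{k-1} + v_{k+1})/2 for 1 ≤ k ≤ 143. The particular solution to v_k − (v_{k-1} + v_{k+1})/2 = 1 is v_k = −k^2. Adding homogeneous solution A + B k and matching boundaries gives v_k = k (144 − k). Substituting k = 59: v_59 = 59 · 85 = 5015.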